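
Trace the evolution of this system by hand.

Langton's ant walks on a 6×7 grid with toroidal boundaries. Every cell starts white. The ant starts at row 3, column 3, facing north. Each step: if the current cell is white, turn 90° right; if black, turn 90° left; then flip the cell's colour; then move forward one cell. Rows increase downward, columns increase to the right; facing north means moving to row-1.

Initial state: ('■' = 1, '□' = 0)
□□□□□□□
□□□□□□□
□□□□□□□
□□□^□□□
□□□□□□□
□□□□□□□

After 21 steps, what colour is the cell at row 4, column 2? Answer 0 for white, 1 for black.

1

k=0  □□□□□□□
□□□□□□□
□□□□□□□
□□□^□□□
□□□□□□□
□□□□□□□
k=1  □□□□□□□
□□□□□□□
□□□□□□□
□□□■>□□
□□□□□□□
□□□□□□□
k=2  □□□□□□□
□□□□□□□
□□□□□□□
□□□■■□□
□□□□v□□
□□□□□□□
k=3  □□□□□□□
□□□□□□□
□□□□□□□
□□□■■□□
□□□<■□□
□□□□□□□
k=4  □□□□□□□
□□□□□□□
□□□□□□□
□□□^■□□
□□□■■□□
□□□□□□□
k=5  □□□□□□□
□□□□□□□
□□□□□□□
□□<□■□□
□□□■■□□
□□□□□□□
k=6  □□□□□□□
□□□□□□□
□□^□□□□
□□■□■□□
□□□■■□□
□□□□□□□
k=7  □□□□□□□
□□□□□□□
□□■>□□□
□□■□■□□
□□□■■□□
□□□□□□□
k=8  □□□□□□□
□□□□□□□
□□■■□□□
□□■v■□□
□□□■■□□
□□□□□□□
k=9  □□□□□□□
□□□□□□□
□□■■□□□
□□<■■□□
□□□■■□□
□□□□□□□
k=10  □□□□□□□
□□□□□□□
□□■■□□□
□□□■■□□
□□v■■□□
□□□□□□□
k=11  □□□□□□□
□□□□□□□
□□■■□□□
□□□■■□□
□<■■■□□
□□□□□□□
k=12  □□□□□□□
□□□□□□□
□□■■□□□
□^□■■□□
□■■■■□□
□□□□□□□
k=13  □□□□□□□
□□□□□□□
□□■■□□□
□■>■■□□
□■■■■□□
□□□□□□□
k=14  □□□□□□□
□□□□□□□
□□■■□□□
□■■■■□□
□■v■■□□
□□□□□□□
k=15  □□□□□□□
□□□□□□□
□□■■□□□
□■■■■□□
□■□>■□□
□□□□□□□
k=16  □□□□□□□
□□□□□□□
□□■■□□□
□■■^■□□
□■□□■□□
□□□□□□□
k=17  □□□□□□□
□□□□□□□
□□■■□□□
□■<□■□□
□■□□■□□
□□□□□□□
k=18  □□□□□□□
□□□□□□□
□□■■□□□
□■□□■□□
□■v□■□□
□□□□□□□
k=19  □□□□□□□
□□□□□□□
□□■■□□□
□■□□■□□
□<■□■□□
□□□□□□□
k=20  □□□□□□□
□□□□□□□
□□■■□□□
□■□□■□□
□□■□■□□
□v□□□□□
k=21  □□□□□□□
□□□□□□□
□□■■□□□
□■□□■□□
□□■□■□□
<■□□□□□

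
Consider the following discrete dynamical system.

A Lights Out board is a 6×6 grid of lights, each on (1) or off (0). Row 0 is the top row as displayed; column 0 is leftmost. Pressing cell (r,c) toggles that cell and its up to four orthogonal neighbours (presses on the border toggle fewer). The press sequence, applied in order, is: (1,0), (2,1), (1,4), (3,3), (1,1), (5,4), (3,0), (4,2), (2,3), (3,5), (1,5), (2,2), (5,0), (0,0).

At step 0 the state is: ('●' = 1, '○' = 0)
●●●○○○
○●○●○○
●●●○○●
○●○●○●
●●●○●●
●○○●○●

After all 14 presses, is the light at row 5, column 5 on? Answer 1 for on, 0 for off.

k=0  ●●●○○○
○●○●○○
●●●○○●
○●○●○●
●●●○●●
●○○●○●
k=1  ○●●○○○
●○○●○○
○●●○○●
○●○●○●
●●●○●●
●○○●○●
k=2  ○●●○○○
●●○●○○
●○○○○●
○○○●○●
●●●○●●
●○○●○●
k=3  ○●●○●○
●●○○●●
●○○○●●
○○○●○●
●●●○●●
●○○●○●
k=4  ○●●○●○
●●○○●●
●○○●●●
○○●○●●
●●●●●●
●○○●○●
k=5  ○○●○●○
○○●○●●
●●○●●●
○○●○●●
●●●●●●
●○○●○●
k=6  ○○●○●○
○○●○●●
●●○●●●
○○●○●●
●●●●○●
●○○○●○
k=7  ○○●○●○
○○●○●●
○●○●●●
●●●○●●
○●●●○●
●○○○●○
k=8  ○○●○●○
○○●○●●
○●○●●●
●●○○●●
○○○○○●
●○●○●○
k=9  ○○●○●○
○○●●●●
○●●○○●
●●○●●●
○○○○○●
●○●○●○
k=10  ○○●○●○
○○●●●●
○●●○○○
●●○●○○
○○○○○○
●○●○●○
k=11  ○○●○●●
○○●●○○
○●●○○●
●●○●○○
○○○○○○
●○●○●○
k=12  ○○●○●●
○○○●○○
○○○●○●
●●●●○○
○○○○○○
●○●○●○
k=13  ○○●○●●
○○○●○○
○○○●○●
●●●●○○
●○○○○○
○●●○●○
k=14  ●●●○●●
●○○●○○
○○○●○●
●●●●○○
●○○○○○
○●●○●○

0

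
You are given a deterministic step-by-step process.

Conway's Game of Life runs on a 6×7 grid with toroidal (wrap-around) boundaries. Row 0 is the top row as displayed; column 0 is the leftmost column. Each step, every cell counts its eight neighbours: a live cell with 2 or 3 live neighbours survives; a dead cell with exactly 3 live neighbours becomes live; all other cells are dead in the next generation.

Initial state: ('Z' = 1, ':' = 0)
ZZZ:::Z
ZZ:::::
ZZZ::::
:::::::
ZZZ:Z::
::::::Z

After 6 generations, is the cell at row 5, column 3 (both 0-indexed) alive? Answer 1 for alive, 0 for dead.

t=0: ZZZ:::Z
ZZ:::::
ZZZ::::
:::::::
ZZZ:Z::
::::::Z
t=1: ::Z:::Z
:::::::
Z:Z::::
:::Z:::
ZZ:::::
:::Z:ZZ
t=2: :::::ZZ
:Z:::::
:::::::
Z:Z::::
Z:Z:Z:Z
:ZZ::ZZ
t=3: :ZZ::ZZ
:::::::
:Z:::::
Z::Z::Z
::Z::::
:ZZZZ::
t=4: ZZ::ZZ:
ZZZ::::
Z::::::
ZZZ::::
Z:::Z::
Z:::ZZ:
t=5: ::ZZZZ:
::Z::::
::::::Z
Z:::::Z
Z::ZZZ:
Z::Z:::
t=6: :ZZ:Z::
::Z:ZZ:
Z:::::Z
Z:::Z::
ZZ:ZZZ:
:Z:::::

0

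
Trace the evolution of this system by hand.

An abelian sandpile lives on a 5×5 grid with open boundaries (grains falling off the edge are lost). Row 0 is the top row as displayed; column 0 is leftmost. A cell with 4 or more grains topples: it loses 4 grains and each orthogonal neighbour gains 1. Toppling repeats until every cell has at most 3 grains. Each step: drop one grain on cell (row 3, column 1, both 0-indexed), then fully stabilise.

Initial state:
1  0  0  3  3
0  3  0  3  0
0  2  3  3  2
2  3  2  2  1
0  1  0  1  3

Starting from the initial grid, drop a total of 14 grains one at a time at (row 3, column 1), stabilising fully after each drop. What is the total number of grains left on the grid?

[0] 1  0  0  3  3
0  3  0  3  0
0  2  3  3  2
2  3  2  2  1
0  1  0  1  3
[1] 1  0  0  3  3
0  3  0  3  0
0  3  3  3  2
3  0  3  2  1
0  2  0  1  3
[2] 1  0  0  3  3
0  3  0  3  0
0  3  3  3  2
3  1  3  2  1
0  2  0  1  3
[3] 1  0  0  3  3
0  3  0  3  0
0  3  3  3  2
3  2  3  2  1
0  2  0  1  3
[4] 1  0  0  3  3
0  3  0  3  0
0  3  3  3  2
3  3  3  2  1
0  2  0  1  3
[5] 1  1  1  1  0
1  0  3  1  2
2  2  2  2  3
0  3  2  0  2
1  3  1  2  3
[6] 1  1  1  1  0
1  0  3  1  2
2  3  2  2  3
1  1  3  0  2
2  0  2  2  3
[7] 1  1  1  1  0
1  0  3  1  2
2  3  2  2  3
1  2  3  0  2
2  0  2  2  3
[8] 1  1  1  1  0
1  0  3  1  2
2  3  2  2  3
1  3  3  0  2
2  0  2  2  3
[9] 1  1  2  1  0
1  2  0  2  2
3  1  1  3  3
2  2  1  1  2
2  1  3  2  3
[10] 1  1  2  1  0
1  2  0  2  2
3  1  1  3  3
2  3  1  1  2
2  1  3  2  3
[11] 1  1  2  1  0
1  2  0  2  2
3  2  1  3  3
3  0  2  1  2
2  2  3  2  3
[12] 1  1  2  1  0
1  2  0  2  2
3  2  1  3  3
3  1  2  1  2
2  2  3  2  3
[13] 1  1  2  1  0
1  2  0  2  2
3  2  1  3  3
3  2  2  1  2
2  2  3  2  3
[14] 1  1  2  1  0
1  2  0  2  2
3  2  1  3  3
3  3  2  1  2
2  2  3  2  3

47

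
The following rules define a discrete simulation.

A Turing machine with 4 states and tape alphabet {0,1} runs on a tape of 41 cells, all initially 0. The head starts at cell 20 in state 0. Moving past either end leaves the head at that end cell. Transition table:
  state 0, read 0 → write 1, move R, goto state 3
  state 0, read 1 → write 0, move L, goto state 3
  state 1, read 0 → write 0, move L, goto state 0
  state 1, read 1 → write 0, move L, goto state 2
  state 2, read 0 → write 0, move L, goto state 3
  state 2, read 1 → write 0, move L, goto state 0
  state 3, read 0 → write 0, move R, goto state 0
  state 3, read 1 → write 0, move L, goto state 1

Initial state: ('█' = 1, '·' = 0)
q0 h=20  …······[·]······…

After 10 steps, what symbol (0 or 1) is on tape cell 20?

[0] q0 h=20  …······[·]······…
[1] q3 h=21  …·····█[·]······…
[2] q0 h=22  …····█·[·]······…
[3] q3 h=23  …···█·█[·]······…
[4] q0 h=24  …··█·█·[·]······…
[5] q3 h=25  …·█·█·█[·]······…
[6] q0 h=26  …█·█·█·[·]······…
[7] q3 h=27  …·█·█·█[·]······…
[8] q0 h=28  …█·█·█·[·]······…
[9] q3 h=29  …·█·█·█[·]······…
[10] q0 h=30  …█·█·█·[·]······…

1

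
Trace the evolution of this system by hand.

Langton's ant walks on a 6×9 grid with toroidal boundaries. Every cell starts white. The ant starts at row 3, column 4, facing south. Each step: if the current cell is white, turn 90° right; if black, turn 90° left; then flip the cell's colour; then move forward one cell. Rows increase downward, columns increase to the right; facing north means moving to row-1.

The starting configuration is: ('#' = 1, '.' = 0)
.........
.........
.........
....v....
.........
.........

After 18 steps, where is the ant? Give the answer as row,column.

2,5

0) .........
.........
.........
....v....
.........
.........
1) .........
.........
.........
...<#....
.........
.........
2) .........
.........
...^.....
...##....
.........
.........
3) .........
.........
...#>....
...##....
.........
.........
4) .........
.........
...##....
...#v....
.........
.........
5) .........
.........
...##....
...#.>...
.........
.........
6) .........
.........
...##....
...#.#...
.....v...
.........
7) .........
.........
...##....
...#.#...
....<#...
.........
8) .........
.........
...##....
...#^#...
....##...
.........
9) .........
.........
...##....
...##>...
....##...
.........
10) .........
.........
...##^...
...##....
....##...
.........
11) .........
.........
...###>..
...##....
....##...
.........
12) .........
.........
...####..
...##.v..
....##...
.........
13) .........
.........
...####..
...##<#..
....##...
.........
14) .........
.........
...##^#..
...####..
....##...
.........
15) .........
.........
...#<.#..
...####..
....##...
.........
16) .........
.........
...#..#..
...#v##..
....##...
.........
17) .........
.........
...#..#..
...#.>#..
....##...
.........
18) .........
.........
...#.^#..
...#..#..
....##...
.........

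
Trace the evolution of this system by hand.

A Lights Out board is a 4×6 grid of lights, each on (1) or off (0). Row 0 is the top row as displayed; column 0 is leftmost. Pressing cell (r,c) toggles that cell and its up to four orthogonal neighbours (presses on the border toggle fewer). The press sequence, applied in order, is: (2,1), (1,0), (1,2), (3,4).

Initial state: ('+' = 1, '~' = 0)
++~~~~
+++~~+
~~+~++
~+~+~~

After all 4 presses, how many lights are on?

9

step 0: ++~~~~
+++~~+
~~+~++
~+~+~~
step 1: ++~~~~
+~+~~+
++~~++
~~~+~~
step 2: ~+~~~~
~++~~+
~+~~++
~~~+~~
step 3: ~++~~~
~~~+~+
~++~++
~~~+~~
step 4: ~++~~~
~~~+~+
~++~~+
~~~~++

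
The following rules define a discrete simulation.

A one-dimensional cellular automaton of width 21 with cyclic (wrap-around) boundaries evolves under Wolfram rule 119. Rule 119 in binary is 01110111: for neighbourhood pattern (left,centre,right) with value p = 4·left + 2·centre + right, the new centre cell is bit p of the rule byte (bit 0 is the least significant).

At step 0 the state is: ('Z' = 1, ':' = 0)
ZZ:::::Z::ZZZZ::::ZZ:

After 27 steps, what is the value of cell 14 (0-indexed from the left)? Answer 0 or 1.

1

k=0  ZZ:::::Z::ZZZZ::::ZZ:
k=1  :ZZZZZZZZZ:::ZZZZZ:ZZ
k=2  Z::::::::ZZZZ::::ZZ:Z
k=3  ZZZZZZZZZ:::ZZZZZ:ZZ:
k=4  ::::::::ZZZZ::::ZZ:ZZ
k=5  ZZZZZZZZ:::ZZZZZ:ZZ:Z
k=6  :::::::ZZZZ::::ZZ:ZZ:
k=7  ZZZZZZZ:::ZZZZZ:ZZ:ZZ
k=8  ::::::ZZZZ::::ZZ:ZZ::
k=9  ZZZZZZ:::ZZZZZ:ZZ:ZZZ
k=10  :::::ZZZZ::::ZZ:ZZ:::
k=11  ZZZZZ:::ZZZZZ:ZZ:ZZZZ
k=12  ::::ZZZZ::::ZZ:ZZ::::
k=13  ZZZZ:::ZZZZZ:ZZ:ZZZZZ
k=14  :::ZZZZ::::ZZ:ZZ:::::
k=15  ZZZ:::ZZZZZ:ZZ:ZZZZZZ
k=16  ::ZZZZ::::ZZ:ZZ::::::
k=17  ZZ:::ZZZZZ:ZZ:ZZZZZZZ
k=18  :ZZZZ::::ZZ:ZZ:::::::
k=19  Z:::ZZZZZ:ZZ:ZZZZZZZZ
k=20  ZZZZ::::ZZ:ZZ::::::::
k=21  :::ZZZZZ:ZZ:ZZZZZZZZZ
k=22  ZZZ::::ZZ:ZZ::::::::Z
k=23  ::ZZZZZ:ZZ:ZZZZZZZZZ:
k=24  ZZ::::ZZ:ZZ::::::::ZZ
k=25  :ZZZZZ:ZZ:ZZZZZZZZZ::
k=26  Z::::ZZ:ZZ::::::::ZZZ
k=27  ZZZZZ:ZZ:ZZZZZZZZZ:::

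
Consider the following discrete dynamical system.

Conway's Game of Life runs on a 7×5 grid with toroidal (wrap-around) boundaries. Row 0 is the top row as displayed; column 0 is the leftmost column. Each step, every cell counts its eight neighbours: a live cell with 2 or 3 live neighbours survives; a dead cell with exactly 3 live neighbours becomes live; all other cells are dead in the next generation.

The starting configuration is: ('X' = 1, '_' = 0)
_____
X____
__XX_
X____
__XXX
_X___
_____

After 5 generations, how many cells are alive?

6

step 0: _____
X____
__XX_
X____
__XXX
_X___
_____
step 1: _____
_____
_X__X
_X___
XXXXX
__XX_
_____
step 2: _____
_____
X____
_____
X___X
X____
_____
step 3: _____
_____
_____
X___X
X___X
X___X
_____
step 4: _____
_____
_____
X___X
_X_X_
X___X
_____
step 5: _____
_____
_____
X___X
_X_X_
X___X
_____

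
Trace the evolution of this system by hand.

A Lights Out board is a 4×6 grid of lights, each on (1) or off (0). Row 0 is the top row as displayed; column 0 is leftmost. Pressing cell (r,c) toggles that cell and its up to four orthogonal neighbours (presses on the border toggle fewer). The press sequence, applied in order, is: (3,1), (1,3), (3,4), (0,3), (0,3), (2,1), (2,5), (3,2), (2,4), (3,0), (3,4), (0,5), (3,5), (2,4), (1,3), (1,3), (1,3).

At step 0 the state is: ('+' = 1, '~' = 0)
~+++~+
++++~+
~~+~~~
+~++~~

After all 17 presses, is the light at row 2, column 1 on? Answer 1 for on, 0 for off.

0

0) ~+++~+
++++~+
~~+~~~
+~++~~
1) ~+++~+
++++~+
~++~~~
~+~+~~
2) ~++~~+
++~~++
~+++~~
~+~+~~
3) ~++~~+
++~~++
~++++~
~+~~++
4) ~+~+++
++~+++
~++++~
~+~~++
5) ~++~~+
++~~++
~++++~
~+~~++
6) ~++~~+
+~~~++
+~~++~
~~~~++
7) ~++~~+
+~~~+~
+~~+~+
~~~~+~
8) ~++~~+
+~~~+~
+~++~+
~++++~
9) ~++~~+
+~~~~~
+~+~+~
~+++~~
10) ~++~~+
+~~~~~
~~+~+~
+~++~~
11) ~++~~+
+~~~~~
~~+~~~
+~+~++
12) ~++~+~
+~~~~+
~~+~~~
+~+~++
13) ~++~+~
+~~~~+
~~+~~+
+~+~~~
14) ~++~+~
+~~~++
~~+++~
+~+~+~
15) ~++++~
+~++~+
~~+~+~
+~+~+~
16) ~++~+~
+~~~++
~~+++~
+~+~+~
17) ~++++~
+~++~+
~~+~+~
+~+~+~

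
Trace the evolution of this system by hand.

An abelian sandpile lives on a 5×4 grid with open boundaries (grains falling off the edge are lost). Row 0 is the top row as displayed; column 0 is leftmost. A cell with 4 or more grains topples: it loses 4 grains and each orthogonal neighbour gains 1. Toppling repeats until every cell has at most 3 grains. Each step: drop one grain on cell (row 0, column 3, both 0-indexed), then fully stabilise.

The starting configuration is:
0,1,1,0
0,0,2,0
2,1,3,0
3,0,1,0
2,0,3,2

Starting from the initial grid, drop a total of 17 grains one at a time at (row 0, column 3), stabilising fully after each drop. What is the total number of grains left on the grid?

28

t=0: 0,1,1,0
0,0,2,0
2,1,3,0
3,0,1,0
2,0,3,2
t=1: 0,1,1,1
0,0,2,0
2,1,3,0
3,0,1,0
2,0,3,2
t=2: 0,1,1,2
0,0,2,0
2,1,3,0
3,0,1,0
2,0,3,2
t=3: 0,1,1,3
0,0,2,0
2,1,3,0
3,0,1,0
2,0,3,2
t=4: 0,1,2,0
0,0,2,1
2,1,3,0
3,0,1,0
2,0,3,2
t=5: 0,1,2,1
0,0,2,1
2,1,3,0
3,0,1,0
2,0,3,2
t=6: 0,1,2,2
0,0,2,1
2,1,3,0
3,0,1,0
2,0,3,2
t=7: 0,1,2,3
0,0,2,1
2,1,3,0
3,0,1,0
2,0,3,2
t=8: 0,1,3,0
0,0,2,2
2,1,3,0
3,0,1,0
2,0,3,2
t=9: 0,1,3,1
0,0,2,2
2,1,3,0
3,0,1,0
2,0,3,2
t=10: 0,1,3,2
0,0,2,2
2,1,3,0
3,0,1,0
2,0,3,2
t=11: 0,1,3,3
0,0,2,2
2,1,3,0
3,0,1,0
2,0,3,2
t=12: 0,2,0,1
0,0,3,3
2,1,3,0
3,0,1,0
2,0,3,2
t=13: 0,2,0,2
0,0,3,3
2,1,3,0
3,0,1,0
2,0,3,2
t=14: 0,2,0,3
0,0,3,3
2,1,3,0
3,0,1,0
2,0,3,2
t=15: 0,2,2,1
0,1,1,1
2,2,0,2
3,0,2,0
2,0,3,2
t=16: 0,2,2,2
0,1,1,1
2,2,0,2
3,0,2,0
2,0,3,2
t=17: 0,2,2,3
0,1,1,1
2,2,0,2
3,0,2,0
2,0,3,2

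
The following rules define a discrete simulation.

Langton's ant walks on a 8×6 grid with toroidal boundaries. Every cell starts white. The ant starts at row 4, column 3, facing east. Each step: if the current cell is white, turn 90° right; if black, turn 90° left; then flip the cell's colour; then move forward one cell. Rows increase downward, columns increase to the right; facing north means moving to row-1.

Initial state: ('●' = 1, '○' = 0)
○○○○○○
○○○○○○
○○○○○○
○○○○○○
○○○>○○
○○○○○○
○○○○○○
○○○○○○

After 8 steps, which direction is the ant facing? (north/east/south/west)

gen 0: ○○○○○○
○○○○○○
○○○○○○
○○○○○○
○○○>○○
○○○○○○
○○○○○○
○○○○○○
gen 1: ○○○○○○
○○○○○○
○○○○○○
○○○○○○
○○○●○○
○○○v○○
○○○○○○
○○○○○○
gen 2: ○○○○○○
○○○○○○
○○○○○○
○○○○○○
○○○●○○
○○<●○○
○○○○○○
○○○○○○
gen 3: ○○○○○○
○○○○○○
○○○○○○
○○○○○○
○○^●○○
○○●●○○
○○○○○○
○○○○○○
gen 4: ○○○○○○
○○○○○○
○○○○○○
○○○○○○
○○●>○○
○○●●○○
○○○○○○
○○○○○○
gen 5: ○○○○○○
○○○○○○
○○○○○○
○○○^○○
○○●○○○
○○●●○○
○○○○○○
○○○○○○
gen 6: ○○○○○○
○○○○○○
○○○○○○
○○○●>○
○○●○○○
○○●●○○
○○○○○○
○○○○○○
gen 7: ○○○○○○
○○○○○○
○○○○○○
○○○●●○
○○●○v○
○○●●○○
○○○○○○
○○○○○○
gen 8: ○○○○○○
○○○○○○
○○○○○○
○○○●●○
○○●<●○
○○●●○○
○○○○○○
○○○○○○

west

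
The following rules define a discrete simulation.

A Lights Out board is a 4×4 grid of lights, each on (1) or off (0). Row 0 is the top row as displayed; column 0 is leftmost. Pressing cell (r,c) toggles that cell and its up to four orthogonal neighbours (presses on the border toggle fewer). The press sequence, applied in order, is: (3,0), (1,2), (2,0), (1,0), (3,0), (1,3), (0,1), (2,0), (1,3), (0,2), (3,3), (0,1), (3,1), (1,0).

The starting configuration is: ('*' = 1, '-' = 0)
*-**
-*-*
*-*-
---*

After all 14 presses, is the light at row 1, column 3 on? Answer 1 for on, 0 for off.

0) *-**
-*-*
*-*-
---*
1) *-**
-*-*
--*-
**-*
2) *--*
--*-
----
**-*
3) *--*
*-*-
**--
-*-*
4) ---*
-**-
-*--
-*-*
5) ---*
-**-
**--
*--*
6) ----
-*-*
**-*
*--*
7) ***-
---*
**-*
*--*
8) ***-
*--*
---*
---*
9) ****
*-*-
----
---*
10) *---
*---
----
---*
11) *---
*---
---*
--*-
12) -**-
**--
---*
--*-
13) -**-
**--
-*-*
**--
14) ***-
----
**-*
**--

0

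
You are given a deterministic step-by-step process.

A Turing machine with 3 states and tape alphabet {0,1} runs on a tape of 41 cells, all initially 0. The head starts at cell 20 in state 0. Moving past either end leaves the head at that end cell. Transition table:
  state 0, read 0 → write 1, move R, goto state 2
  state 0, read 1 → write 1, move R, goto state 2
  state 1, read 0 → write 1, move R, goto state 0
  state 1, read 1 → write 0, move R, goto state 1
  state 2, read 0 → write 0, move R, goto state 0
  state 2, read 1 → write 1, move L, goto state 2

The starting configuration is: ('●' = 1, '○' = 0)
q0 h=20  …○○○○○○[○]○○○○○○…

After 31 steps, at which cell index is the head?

39

0) q0 h=20  …○○○○○○[○]○○○○○○…
1) q2 h=21  …○○○○○●[○]○○○○○○…
2) q0 h=22  …○○○○●○[○]○○○○○○…
3) q2 h=23  …○○○●○●[○]○○○○○○…
4) q0 h=24  …○○●○●○[○]○○○○○○…
5) q2 h=25  …○●○●○●[○]○○○○○○…
6) q0 h=26  …●○●○●○[○]○○○○○○…
7) q2 h=27  …○●○●○●[○]○○○○○○…
8) q0 h=28  …●○●○●○[○]○○○○○○…
9) q2 h=29  …○●○●○●[○]○○○○○○…
10) q0 h=30  …●○●○●○[○]○○○○○○…
11) q2 h=31  …○●○●○●[○]○○○○○○…
12) q0 h=32  …●○●○●○[○]○○○○○○…
13) q2 h=33  …○●○●○●[○]○○○○○○…
14) q0 h=34  …●○●○●○[○]○○○○○○|
15) q2 h=35  …○●○●○●[○]○○○○○|
16) q0 h=36  …●○●○●○[○]○○○○|
17) q2 h=37  …○●○●○●[○]○○○|
18) q0 h=38  …●○●○●○[○]○○|
19) q2 h=39  …○●○●○●[○]○|
20) q0 h=40  …●○●○●○[○]|
21) q2 h=40  …●○●○●○[●]|
22) q2 h=39  …○●○●○●[○]●|
23) q0 h=40  …●○●○●○[●]|
24) q2 h=40  …●○●○●○[●]|
25) q2 h=39  …○●○●○●[○]●|
26) q0 h=40  …●○●○●○[●]|
27) q2 h=40  …●○●○●○[●]|
28) q2 h=39  …○●○●○●[○]●|
29) q0 h=40  …●○●○●○[●]|
30) q2 h=40  …●○●○●○[●]|
31) q2 h=39  …○●○●○●[○]●|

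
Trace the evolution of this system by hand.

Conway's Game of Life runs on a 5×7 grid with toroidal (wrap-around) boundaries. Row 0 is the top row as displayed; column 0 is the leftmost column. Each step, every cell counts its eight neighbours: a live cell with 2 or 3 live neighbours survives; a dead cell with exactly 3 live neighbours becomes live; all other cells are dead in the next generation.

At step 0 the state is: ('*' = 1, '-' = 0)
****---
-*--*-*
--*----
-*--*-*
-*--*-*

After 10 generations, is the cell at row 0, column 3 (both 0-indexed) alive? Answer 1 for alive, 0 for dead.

step 0: ****---
-*--*-*
--*----
-*--*-*
-*--*-*
step 1: ---**-*
-------
-***---
-***---
----*-*
step 2: ---**--
----*--
-*-*---
**--*--
*---*--
step 3: ---***-
--*-*--
*****--
*****--
**--**-
step 4: -**---*
-------
*----*-
-------
*------
step 5: **-----
**----*
-------
------*
**-----
step 6: --*----
-*----*
------*
*------
-*----*
step 7: -**----
*------
------*
*-----*
**-----
step 8: --*----
**-----
------*
-*----*
--*---*
step 9: *-*----
**-----
-*----*
-----**
***----
step 10: --*---*
--*---*
-*---**
--*--**
*-*----

0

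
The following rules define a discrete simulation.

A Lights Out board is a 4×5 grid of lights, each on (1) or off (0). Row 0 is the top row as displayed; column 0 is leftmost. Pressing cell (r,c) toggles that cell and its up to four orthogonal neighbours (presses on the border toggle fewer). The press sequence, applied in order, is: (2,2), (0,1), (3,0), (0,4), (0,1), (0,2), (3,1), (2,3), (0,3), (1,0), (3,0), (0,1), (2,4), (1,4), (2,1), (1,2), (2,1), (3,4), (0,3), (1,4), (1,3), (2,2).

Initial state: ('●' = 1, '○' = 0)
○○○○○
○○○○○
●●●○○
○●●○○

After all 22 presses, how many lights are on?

k=0  ○○○○○
○○○○○
●●●○○
○●●○○
k=1  ○○○○○
○○●○○
●○○●○
○●○○○
k=2  ●●●○○
○●●○○
●○○●○
○●○○○
k=3  ●●●○○
○●●○○
○○○●○
●○○○○
k=4  ●●●●●
○●●○●
○○○●○
●○○○○
k=5  ○○○●●
○○●○●
○○○●○
●○○○○
k=6  ○●●○●
○○○○●
○○○●○
●○○○○
k=7  ○●●○●
○○○○●
○●○●○
○●●○○
k=8  ○●●○●
○○○●●
○●●○●
○●●●○
k=9  ○●○●○
○○○○●
○●●○●
○●●●○
k=10  ●●○●○
●●○○●
●●●○●
○●●●○
k=11  ●●○●○
●●○○●
○●●○●
●○●●○
k=12  ○○●●○
●○○○●
○●●○●
●○●●○
k=13  ○○●●○
●○○○○
○●●●○
●○●●●
k=14  ○○●●●
●○○●●
○●●●●
●○●●●
k=15  ○○●●●
●●○●●
●○○●●
●●●●●
k=16  ○○○●●
●○●○●
●○●●●
●●●●●
k=17  ○○○●●
●●●○●
○●○●●
●○●●●
k=18  ○○○●●
●●●○●
○●○●○
●○●○○
k=19  ○○●○○
●●●●●
○●○●○
●○●○○
k=20  ○○●○●
●●●○○
○●○●●
●○●○○
k=21  ○○●●●
●●○●●
○●○○●
●○●○○
k=22  ○○●●●
●●●●●
○○●●●
●○○○○

12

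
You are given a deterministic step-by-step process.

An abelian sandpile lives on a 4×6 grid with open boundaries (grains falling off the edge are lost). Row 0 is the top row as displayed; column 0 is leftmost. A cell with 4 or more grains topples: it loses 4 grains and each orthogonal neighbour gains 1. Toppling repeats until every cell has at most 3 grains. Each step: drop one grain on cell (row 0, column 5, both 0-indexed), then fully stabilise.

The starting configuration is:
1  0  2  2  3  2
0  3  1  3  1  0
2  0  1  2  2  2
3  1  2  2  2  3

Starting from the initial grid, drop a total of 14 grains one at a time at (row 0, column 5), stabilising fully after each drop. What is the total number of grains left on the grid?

0) 1  0  2  2  3  2
0  3  1  3  1  0
2  0  1  2  2  2
3  1  2  2  2  3
1) 1  0  2  2  3  3
0  3  1  3  1  0
2  0  1  2  2  2
3  1  2  2  2  3
2) 1  0  2  3  0  1
0  3  1  3  2  1
2  0  1  2  2  2
3  1  2  2  2  3
3) 1  0  2  3  0  2
0  3  1  3  2  1
2  0  1  2  2  2
3  1  2  2  2  3
4) 1  0  2  3  0  3
0  3  1  3  2  1
2  0  1  2  2  2
3  1  2  2  2  3
5) 1  0  2  3  1  0
0  3  1  3  2  2
2  0  1  2  2  2
3  1  2  2  2  3
6) 1  0  2  3  1  1
0  3  1  3  2  2
2  0  1  2  2  2
3  1  2  2  2  3
7) 1  0  2  3  1  2
0  3  1  3  2  2
2  0  1  2  2  2
3  1  2  2  2  3
8) 1  0  2  3  1  3
0  3  1  3  2  2
2  0  1  2  2  2
3  1  2  2  2  3
9) 1  0  2  3  2  0
0  3  1  3  2  3
2  0  1  2  2  2
3  1  2  2  2  3
10) 1  0  2  3  2  1
0  3  1  3  2  3
2  0  1  2  2  2
3  1  2  2  2  3
11) 1  0  2  3  2  2
0  3  1  3  2  3
2  0  1  2  2  2
3  1  2  2  2  3
12) 1  0  2  3  2  3
0  3  1  3  2  3
2  0  1  2  2  2
3  1  2  2  2  3
13) 1  0  2  3  3  1
0  3  1  3  3  0
2  0  1  2  2  3
3  1  2  2  2  3
14) 1  0  2  3  3  2
0  3  1  3  3  0
2  0  1  2  2  3
3  1  2  2  2  3

44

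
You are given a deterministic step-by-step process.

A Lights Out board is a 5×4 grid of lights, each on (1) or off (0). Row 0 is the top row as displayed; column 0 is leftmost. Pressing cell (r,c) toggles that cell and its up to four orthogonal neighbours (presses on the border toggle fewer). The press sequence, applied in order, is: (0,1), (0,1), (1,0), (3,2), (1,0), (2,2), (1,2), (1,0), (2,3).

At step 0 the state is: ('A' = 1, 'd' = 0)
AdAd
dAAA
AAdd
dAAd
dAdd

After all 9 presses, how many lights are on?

7

t=0: AdAd
dAAA
AAdd
dAAd
dAdd
t=1: dAdd
ddAA
AAdd
dAAd
dAdd
t=2: AdAd
dAAA
AAdd
dAAd
dAdd
t=3: ddAd
AdAA
dAdd
dAAd
dAdd
t=4: ddAd
AdAA
dAAd
dddA
dAAd
t=5: AdAd
dAAA
AAAd
dddA
dAAd
t=6: AdAd
dAdA
AddA
ddAA
dAAd
t=7: Addd
ddAd
AdAA
ddAA
dAAd
t=8: dddd
AAAd
ddAA
ddAA
dAAd
t=9: dddd
AAAA
dddd
ddAd
dAAd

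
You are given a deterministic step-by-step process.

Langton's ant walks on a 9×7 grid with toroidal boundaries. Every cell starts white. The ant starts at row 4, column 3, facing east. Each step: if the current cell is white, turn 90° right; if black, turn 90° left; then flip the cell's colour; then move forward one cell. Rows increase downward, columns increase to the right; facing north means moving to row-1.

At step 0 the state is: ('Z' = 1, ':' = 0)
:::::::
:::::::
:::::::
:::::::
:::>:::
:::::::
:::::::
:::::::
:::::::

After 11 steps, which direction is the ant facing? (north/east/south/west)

k=0  :::::::
:::::::
:::::::
:::::::
:::>:::
:::::::
:::::::
:::::::
:::::::
k=1  :::::::
:::::::
:::::::
:::::::
:::Z:::
:::v:::
:::::::
:::::::
:::::::
k=2  :::::::
:::::::
:::::::
:::::::
:::Z:::
::<Z:::
:::::::
:::::::
:::::::
k=3  :::::::
:::::::
:::::::
:::::::
::^Z:::
::ZZ:::
:::::::
:::::::
:::::::
k=4  :::::::
:::::::
:::::::
:::::::
::Z>:::
::ZZ:::
:::::::
:::::::
:::::::
k=5  :::::::
:::::::
:::::::
:::^:::
::Z::::
::ZZ:::
:::::::
:::::::
:::::::
k=6  :::::::
:::::::
:::::::
:::Z>::
::Z::::
::ZZ:::
:::::::
:::::::
:::::::
k=7  :::::::
:::::::
:::::::
:::ZZ::
::Z:v::
::ZZ:::
:::::::
:::::::
:::::::
k=8  :::::::
:::::::
:::::::
:::ZZ::
::Z<Z::
::ZZ:::
:::::::
:::::::
:::::::
k=9  :::::::
:::::::
:::::::
:::^Z::
::ZZZ::
::ZZ:::
:::::::
:::::::
:::::::
k=10  :::::::
:::::::
:::::::
::<:Z::
::ZZZ::
::ZZ:::
:::::::
:::::::
:::::::
k=11  :::::::
:::::::
::^::::
::Z:Z::
::ZZZ::
::ZZ:::
:::::::
:::::::
:::::::

north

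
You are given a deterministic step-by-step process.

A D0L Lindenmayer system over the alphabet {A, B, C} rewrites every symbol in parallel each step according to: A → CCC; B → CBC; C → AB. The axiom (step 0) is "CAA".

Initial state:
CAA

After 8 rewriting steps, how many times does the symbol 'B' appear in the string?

k=0  CAA
k=1  ABCCCCCC
k=2  CCCCBCABABABABABAB
k=3  ABABABABCBCABCCCCBCCCCCBCCCCCBCCCCCBCCCCCBCCCCCBC
k=4  CCCCBCCCCCBCCCCCBCCCCCBCABCBCABCCCCBCABABABABCBCABABABABABCBCABABABABABCBCABABABABABCBCABABABABABCBCABABABABABCBCAB
k=5  ABABABABCBCABABABABABCBCABABABABABCBCABABABABABCBCABCCCCBC…BCCCCCBCABCBCABCCCCBCCCCCBCCCCCBCCCCCBCCCCCBCABCBCABCCCCBC  (len 306)
k=6  CCCCBCCCCCBCCCCCBCCCCCBCABCBCABCCCCBCCCCCBCCCCCBCCCCCBCCCC…ABABABABCBCABABABABABCBCABCCCCBCABCBCABCCCCBCABABABABCBCAB  (len 734)
k=7  ABABABABCBCABABABABABCBCABABABABABCBCABABABABABCBCABCCCCBC…ABCCCCBCABABABABCBCABCCCCBCCCCCBCCCCCBCCCCCBCABCBCABCCCCBC  (len 1919)
k=8  CCCCBCCCCCBCCCCCBCCCCCBCABCBCABCCCCBCCCCCBCCCCCBCCCCCBCCCC…ABABABABCBCABABABABABCBCABCCCCBCABCBCABCCCCBCABABABABCBCAB  (len 4671)

1636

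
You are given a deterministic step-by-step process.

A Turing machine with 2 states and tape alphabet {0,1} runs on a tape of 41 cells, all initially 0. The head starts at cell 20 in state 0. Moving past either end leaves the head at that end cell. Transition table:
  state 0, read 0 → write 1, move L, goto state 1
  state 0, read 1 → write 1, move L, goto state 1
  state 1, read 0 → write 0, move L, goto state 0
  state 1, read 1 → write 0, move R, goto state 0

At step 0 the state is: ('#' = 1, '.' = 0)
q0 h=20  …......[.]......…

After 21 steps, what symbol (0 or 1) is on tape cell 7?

k=0  q0 h=20  …......[.]......…
k=1  q1 h=19  …......[.]#.....…
k=2  q0 h=18  …......[.].#....…
k=3  q1 h=17  …......[.]#.#...…
k=4  q0 h=16  …......[.].#.#..…
k=5  q1 h=15  …......[.]#.#.#.…
k=6  q0 h=14  …......[.].#.#.#…
k=7  q1 h=13  …......[.]#.#.#.…
k=8  q0 h=12  …......[.].#.#.#…
k=9  q1 h=11  …......[.]#.#.#.…
k=10  q0 h=10  …......[.].#.#.#…
k=11  q1 h= 9  …......[.]#.#.#.…
k=12  q0 h= 8  …......[.].#.#.#…
k=13  q1 h= 7  …......[.]#.#.#.…
k=14  q0 h= 6  |......[.].#.#.#…
k=15  q1 h= 5  |.....[.]#.#.#.…
k=16  q0 h= 4  |....[.].#.#.#…
k=17  q1 h= 3  |...[.]#.#.#.…
k=18  q0 h= 2  |..[.].#.#.#…
k=19  q1 h= 1  |.[.]#.#.#.…
k=20  q0 h= 0  |[.].#.#.#…
k=21  q1 h= 0  |[#].#.#.#…

0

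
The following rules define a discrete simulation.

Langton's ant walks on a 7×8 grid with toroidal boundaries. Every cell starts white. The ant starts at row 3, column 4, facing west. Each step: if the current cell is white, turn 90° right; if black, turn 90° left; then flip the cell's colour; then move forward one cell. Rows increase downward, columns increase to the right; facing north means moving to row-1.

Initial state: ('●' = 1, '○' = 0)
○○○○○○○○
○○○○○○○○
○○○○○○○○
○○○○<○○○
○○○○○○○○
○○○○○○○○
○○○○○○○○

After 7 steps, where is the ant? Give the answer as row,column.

3,3

step 0: ○○○○○○○○
○○○○○○○○
○○○○○○○○
○○○○<○○○
○○○○○○○○
○○○○○○○○
○○○○○○○○
step 1: ○○○○○○○○
○○○○○○○○
○○○○^○○○
○○○○●○○○
○○○○○○○○
○○○○○○○○
○○○○○○○○
step 2: ○○○○○○○○
○○○○○○○○
○○○○●>○○
○○○○●○○○
○○○○○○○○
○○○○○○○○
○○○○○○○○
step 3: ○○○○○○○○
○○○○○○○○
○○○○●●○○
○○○○●v○○
○○○○○○○○
○○○○○○○○
○○○○○○○○
step 4: ○○○○○○○○
○○○○○○○○
○○○○●●○○
○○○○<●○○
○○○○○○○○
○○○○○○○○
○○○○○○○○
step 5: ○○○○○○○○
○○○○○○○○
○○○○●●○○
○○○○○●○○
○○○○v○○○
○○○○○○○○
○○○○○○○○
step 6: ○○○○○○○○
○○○○○○○○
○○○○●●○○
○○○○○●○○
○○○<●○○○
○○○○○○○○
○○○○○○○○
step 7: ○○○○○○○○
○○○○○○○○
○○○○●●○○
○○○^○●○○
○○○●●○○○
○○○○○○○○
○○○○○○○○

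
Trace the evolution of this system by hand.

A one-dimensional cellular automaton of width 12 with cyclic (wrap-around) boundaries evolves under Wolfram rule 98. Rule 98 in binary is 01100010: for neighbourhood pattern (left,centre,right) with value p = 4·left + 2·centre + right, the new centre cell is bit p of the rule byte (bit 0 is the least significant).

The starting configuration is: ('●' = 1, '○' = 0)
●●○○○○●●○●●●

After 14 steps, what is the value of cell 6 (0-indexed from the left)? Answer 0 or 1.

[0] ●●○○○○●●○●●●
[1] ○●○○○●○●●○○○
[2] ●○○○●○●○●○○○
[3] ○○○●○●○●○○○●
[4] ○○●○●○●○○○●○
[5] ○●○●○●○○○●○○
[6] ●○●○●○○○●○○○
[7] ○●○●○○○●○○○●
[8] ●○●○○○●○○○●○
[9] ○●○○○●○○○●○●
[10] ●○○○●○○○●○●○
[11] ○○○●○○○●○●○●
[12] ○○●○○○●○●○●○
[13] ○●○○○●○●○●○○
[14] ●○○○●○●○●○○○

1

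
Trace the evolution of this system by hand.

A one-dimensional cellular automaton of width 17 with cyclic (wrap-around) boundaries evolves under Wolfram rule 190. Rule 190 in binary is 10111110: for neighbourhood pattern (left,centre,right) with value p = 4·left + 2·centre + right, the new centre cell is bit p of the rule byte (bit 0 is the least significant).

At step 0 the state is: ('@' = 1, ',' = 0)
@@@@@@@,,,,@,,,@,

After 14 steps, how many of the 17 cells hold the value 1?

15

step 0: @@@@@@@,,,,@,,,@,
step 1: @@@@@@,@,,@@@,@@@
step 2: @@@@@,@@@@@@,@@@@
step 3: @@@@,@@@@@@,@@@@@
step 4: @@@,@@@@@@,@@@@@@
step 5: @@,@@@@@@,@@@@@@@
step 6: @,@@@@@@,@@@@@@@@
step 7: ,@@@@@@,@@@@@@@@@
step 8: @@@@@@,@@@@@@@@@,
step 9: @@@@@,@@@@@@@@@,@
step 10: @@@@,@@@@@@@@@,@@
step 11: @@@,@@@@@@@@@,@@@
step 12: @@,@@@@@@@@@,@@@@
step 13: @,@@@@@@@@@,@@@@@
step 14: ,@@@@@@@@@,@@@@@@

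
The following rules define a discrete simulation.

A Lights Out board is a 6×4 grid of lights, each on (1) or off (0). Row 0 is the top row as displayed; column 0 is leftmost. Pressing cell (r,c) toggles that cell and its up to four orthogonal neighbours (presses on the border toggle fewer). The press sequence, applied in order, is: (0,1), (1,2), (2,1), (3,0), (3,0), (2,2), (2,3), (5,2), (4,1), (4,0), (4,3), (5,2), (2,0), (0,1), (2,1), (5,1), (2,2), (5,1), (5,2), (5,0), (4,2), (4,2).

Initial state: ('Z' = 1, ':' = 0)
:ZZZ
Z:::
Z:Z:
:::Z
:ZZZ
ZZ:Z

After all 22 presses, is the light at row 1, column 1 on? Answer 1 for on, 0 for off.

1

k=0  :ZZZ
Z:::
Z:Z:
:::Z
:ZZZ
ZZ:Z
k=1  Z::Z
ZZ::
Z:Z:
:::Z
:ZZZ
ZZ:Z
k=2  Z:ZZ
Z:ZZ
Z:::
:::Z
:ZZZ
ZZ:Z
k=3  Z:ZZ
ZZZZ
:ZZ:
:Z:Z
:ZZZ
ZZ:Z
k=4  Z:ZZ
ZZZZ
ZZZ:
Z::Z
ZZZZ
ZZ:Z
k=5  Z:ZZ
ZZZZ
:ZZ:
:Z:Z
:ZZZ
ZZ:Z
k=6  Z:ZZ
ZZ:Z
:::Z
:ZZZ
:ZZZ
ZZ:Z
k=7  Z:ZZ
ZZ::
::Z:
:ZZ:
:ZZZ
ZZ:Z
k=8  Z:ZZ
ZZ::
::Z:
:ZZ:
:Z:Z
Z:Z:
k=9  Z:ZZ
ZZ::
::Z:
::Z:
Z:ZZ
ZZZ:
k=10  Z:ZZ
ZZ::
::Z:
Z:Z:
:ZZZ
:ZZ:
k=11  Z:ZZ
ZZ::
::Z:
Z:ZZ
:Z::
:ZZZ
k=12  Z:ZZ
ZZ::
::Z:
Z:ZZ
:ZZ:
::::
k=13  Z:ZZ
:Z::
ZZZ:
::ZZ
:ZZ:
::::
k=14  :Z:Z
::::
ZZZ:
::ZZ
:ZZ:
::::
k=15  :Z:Z
:Z::
::::
:ZZZ
:ZZ:
::::
k=16  :Z:Z
:Z::
::::
:ZZZ
::Z:
ZZZ:
k=17  :Z:Z
:ZZ:
:ZZZ
:Z:Z
::Z:
ZZZ:
k=18  :Z:Z
:ZZ:
:ZZZ
:Z:Z
:ZZ:
::::
k=19  :Z:Z
:ZZ:
:ZZZ
:Z:Z
:Z::
:ZZZ
k=20  :Z:Z
:ZZ:
:ZZZ
:Z:Z
ZZ::
Z:ZZ
k=21  :Z:Z
:ZZ:
:ZZZ
:ZZZ
Z:ZZ
Z::Z
k=22  :Z:Z
:ZZ:
:ZZZ
:Z:Z
ZZ::
Z:ZZ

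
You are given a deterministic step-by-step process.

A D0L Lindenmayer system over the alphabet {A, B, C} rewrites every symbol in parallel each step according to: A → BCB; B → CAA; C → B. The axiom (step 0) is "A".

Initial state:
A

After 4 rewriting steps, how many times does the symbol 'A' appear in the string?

t=0: A
t=1: BCB
t=2: CAABCAA
t=3: BBCBBCBCAABBCBBCB
t=4: CAACAABCAACAABCAABBCBBCBCAACAABCAACAABCAA

20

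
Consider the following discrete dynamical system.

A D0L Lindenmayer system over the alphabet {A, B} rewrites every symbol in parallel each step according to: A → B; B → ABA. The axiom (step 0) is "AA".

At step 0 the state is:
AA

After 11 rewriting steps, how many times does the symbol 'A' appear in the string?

[0] AA
[1] BB
[2] ABAABA
[3] BABABBABAB
[4] ABABABABABAABABABABABA
[5] BABABABABABABABABABABBABABABABABABABABABAB
[6] ABABABABABABABABABABABABABABABABABABABABABAABABABABABABABABABABABABABABABABABABABABABA
[7] BABABABABABABABABABABABABABABABABABABABABABABABABABABABABA…ABABABABABABABABABABABABABABABABABABABABABABABABABABABABAB  (len 170)
[8] ABABABABABABABABABABABABABABABABABABABABABABABABABABABABAB…BABABABABABABABABABABABABABABABABABABABABABABABABABABABABA  (len 342)
[9] BABABABABABABABABABABABABABABABABABABABABABABABABABABABABA…ABABABABABABABABABABABABABABABABABABABABABABABABABABABABAB  (len 682)
[10] ABABABABABABABABABABABABABABABABABABABABABABABABABABABABAB…BABABABABABABABABABABABABABABABABABABABABABABABABABABABABA  (len 1366)
[11] BABABABABABABABABABABABABABABABABABABABABABABABABABABABABA…ABABABABABABABABABABABABABABABABABABABABABABABABABABABABAB  (len 2730)

1364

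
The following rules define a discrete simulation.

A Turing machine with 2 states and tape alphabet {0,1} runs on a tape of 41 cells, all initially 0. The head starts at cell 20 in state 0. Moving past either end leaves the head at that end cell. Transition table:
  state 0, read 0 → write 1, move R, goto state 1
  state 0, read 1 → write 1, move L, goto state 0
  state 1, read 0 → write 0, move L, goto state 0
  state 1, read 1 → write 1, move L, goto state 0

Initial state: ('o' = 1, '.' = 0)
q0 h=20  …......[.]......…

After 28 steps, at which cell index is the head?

12

t=0: q0 h=20  …......[.]......…
t=1: q1 h=21  ….....o[.]......…
t=2: q0 h=20  …......[o]......…
t=3: q0 h=19  …......[.]o.....…
t=4: q1 h=20  ….....o[o]......…
t=5: q0 h=19  …......[o]o.....…
t=6: q0 h=18  …......[.]oo....…
t=7: q1 h=19  ….....o[o]o.....…
t=8: q0 h=18  …......[o]oo....…
t=9: q0 h=17  …......[.]ooo...…
t=10: q1 h=18  ….....o[o]oo....…
t=11: q0 h=17  …......[o]ooo...…
t=12: q0 h=16  …......[.]oooo..…
t=13: q1 h=17  ….....o[o]ooo...…
t=14: q0 h=16  …......[o]oooo..…
t=15: q0 h=15  …......[.]ooooo.…
t=16: q1 h=16  ….....o[o]oooo..…
t=17: q0 h=15  …......[o]ooooo.…
t=18: q0 h=14  …......[.]oooooo…
t=19: q1 h=15  ….....o[o]ooooo.…
t=20: q0 h=14  …......[o]oooooo…
t=21: q0 h=13  …......[.]oooooo…
t=22: q1 h=14  ….....o[o]oooooo…
t=23: q0 h=13  …......[o]oooooo…
t=24: q0 h=12  …......[.]oooooo…
t=25: q1 h=13  ….....o[o]oooooo…
t=26: q0 h=12  …......[o]oooooo…
t=27: q0 h=11  …......[.]oooooo…
t=28: q1 h=12  ….....o[o]oooooo…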